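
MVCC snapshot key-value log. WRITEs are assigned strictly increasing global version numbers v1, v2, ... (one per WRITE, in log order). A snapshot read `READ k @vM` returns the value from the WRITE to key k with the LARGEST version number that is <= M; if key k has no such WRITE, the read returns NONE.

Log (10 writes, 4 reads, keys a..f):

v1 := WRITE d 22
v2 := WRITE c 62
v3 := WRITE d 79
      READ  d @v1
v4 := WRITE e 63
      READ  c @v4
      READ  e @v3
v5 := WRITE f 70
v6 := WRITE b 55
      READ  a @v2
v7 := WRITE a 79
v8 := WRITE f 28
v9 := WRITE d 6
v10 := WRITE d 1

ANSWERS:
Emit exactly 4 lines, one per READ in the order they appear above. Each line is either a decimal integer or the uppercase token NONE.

v1: WRITE d=22  (d history now [(1, 22)])
v2: WRITE c=62  (c history now [(2, 62)])
v3: WRITE d=79  (d history now [(1, 22), (3, 79)])
READ d @v1: history=[(1, 22), (3, 79)] -> pick v1 -> 22
v4: WRITE e=63  (e history now [(4, 63)])
READ c @v4: history=[(2, 62)] -> pick v2 -> 62
READ e @v3: history=[(4, 63)] -> no version <= 3 -> NONE
v5: WRITE f=70  (f history now [(5, 70)])
v6: WRITE b=55  (b history now [(6, 55)])
READ a @v2: history=[] -> no version <= 2 -> NONE
v7: WRITE a=79  (a history now [(7, 79)])
v8: WRITE f=28  (f history now [(5, 70), (8, 28)])
v9: WRITE d=6  (d history now [(1, 22), (3, 79), (9, 6)])
v10: WRITE d=1  (d history now [(1, 22), (3, 79), (9, 6), (10, 1)])

Answer: 22
62
NONE
NONE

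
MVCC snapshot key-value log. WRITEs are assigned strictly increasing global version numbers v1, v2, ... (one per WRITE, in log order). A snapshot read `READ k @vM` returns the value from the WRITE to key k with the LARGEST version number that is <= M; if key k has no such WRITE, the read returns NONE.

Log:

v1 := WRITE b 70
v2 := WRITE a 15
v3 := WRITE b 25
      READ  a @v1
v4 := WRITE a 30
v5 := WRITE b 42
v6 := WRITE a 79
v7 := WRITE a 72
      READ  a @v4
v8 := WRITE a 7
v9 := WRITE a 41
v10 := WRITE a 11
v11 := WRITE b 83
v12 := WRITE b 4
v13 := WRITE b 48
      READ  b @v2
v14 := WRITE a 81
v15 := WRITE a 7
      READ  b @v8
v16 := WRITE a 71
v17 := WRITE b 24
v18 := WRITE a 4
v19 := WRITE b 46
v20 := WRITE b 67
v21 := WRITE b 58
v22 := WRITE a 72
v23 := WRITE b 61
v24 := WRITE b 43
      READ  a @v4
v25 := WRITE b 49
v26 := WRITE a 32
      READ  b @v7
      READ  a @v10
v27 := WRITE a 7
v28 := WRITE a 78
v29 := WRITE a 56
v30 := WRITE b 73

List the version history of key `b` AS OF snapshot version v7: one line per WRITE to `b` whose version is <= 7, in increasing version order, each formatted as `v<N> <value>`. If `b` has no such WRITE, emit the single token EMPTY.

Scan writes for key=b with version <= 7:
  v1 WRITE b 70 -> keep
  v2 WRITE a 15 -> skip
  v3 WRITE b 25 -> keep
  v4 WRITE a 30 -> skip
  v5 WRITE b 42 -> keep
  v6 WRITE a 79 -> skip
  v7 WRITE a 72 -> skip
  v8 WRITE a 7 -> skip
  v9 WRITE a 41 -> skip
  v10 WRITE a 11 -> skip
  v11 WRITE b 83 -> drop (> snap)
  v12 WRITE b 4 -> drop (> snap)
  v13 WRITE b 48 -> drop (> snap)
  v14 WRITE a 81 -> skip
  v15 WRITE a 7 -> skip
  v16 WRITE a 71 -> skip
  v17 WRITE b 24 -> drop (> snap)
  v18 WRITE a 4 -> skip
  v19 WRITE b 46 -> drop (> snap)
  v20 WRITE b 67 -> drop (> snap)
  v21 WRITE b 58 -> drop (> snap)
  v22 WRITE a 72 -> skip
  v23 WRITE b 61 -> drop (> snap)
  v24 WRITE b 43 -> drop (> snap)
  v25 WRITE b 49 -> drop (> snap)
  v26 WRITE a 32 -> skip
  v27 WRITE a 7 -> skip
  v28 WRITE a 78 -> skip
  v29 WRITE a 56 -> skip
  v30 WRITE b 73 -> drop (> snap)
Collected: [(1, 70), (3, 25), (5, 42)]

Answer: v1 70
v3 25
v5 42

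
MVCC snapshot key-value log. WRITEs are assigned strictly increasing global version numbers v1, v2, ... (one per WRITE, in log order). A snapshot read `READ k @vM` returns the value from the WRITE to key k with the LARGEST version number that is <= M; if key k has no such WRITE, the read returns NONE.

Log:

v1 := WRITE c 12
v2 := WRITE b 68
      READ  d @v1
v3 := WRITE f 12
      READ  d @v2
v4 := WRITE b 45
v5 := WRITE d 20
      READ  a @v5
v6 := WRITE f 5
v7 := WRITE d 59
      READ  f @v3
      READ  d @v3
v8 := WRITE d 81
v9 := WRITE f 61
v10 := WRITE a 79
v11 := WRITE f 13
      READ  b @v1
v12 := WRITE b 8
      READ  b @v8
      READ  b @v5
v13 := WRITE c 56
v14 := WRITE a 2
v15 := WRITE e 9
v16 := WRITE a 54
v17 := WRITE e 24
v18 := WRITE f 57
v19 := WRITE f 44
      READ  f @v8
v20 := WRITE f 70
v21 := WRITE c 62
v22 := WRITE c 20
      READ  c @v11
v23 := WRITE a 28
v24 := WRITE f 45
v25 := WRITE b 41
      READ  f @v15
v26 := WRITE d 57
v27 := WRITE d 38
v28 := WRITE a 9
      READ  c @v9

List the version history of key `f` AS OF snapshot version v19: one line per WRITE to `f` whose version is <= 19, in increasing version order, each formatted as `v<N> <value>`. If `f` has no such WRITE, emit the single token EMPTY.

Answer: v3 12
v6 5
v9 61
v11 13
v18 57
v19 44

Derivation:
Scan writes for key=f with version <= 19:
  v1 WRITE c 12 -> skip
  v2 WRITE b 68 -> skip
  v3 WRITE f 12 -> keep
  v4 WRITE b 45 -> skip
  v5 WRITE d 20 -> skip
  v6 WRITE f 5 -> keep
  v7 WRITE d 59 -> skip
  v8 WRITE d 81 -> skip
  v9 WRITE f 61 -> keep
  v10 WRITE a 79 -> skip
  v11 WRITE f 13 -> keep
  v12 WRITE b 8 -> skip
  v13 WRITE c 56 -> skip
  v14 WRITE a 2 -> skip
  v15 WRITE e 9 -> skip
  v16 WRITE a 54 -> skip
  v17 WRITE e 24 -> skip
  v18 WRITE f 57 -> keep
  v19 WRITE f 44 -> keep
  v20 WRITE f 70 -> drop (> snap)
  v21 WRITE c 62 -> skip
  v22 WRITE c 20 -> skip
  v23 WRITE a 28 -> skip
  v24 WRITE f 45 -> drop (> snap)
  v25 WRITE b 41 -> skip
  v26 WRITE d 57 -> skip
  v27 WRITE d 38 -> skip
  v28 WRITE a 9 -> skip
Collected: [(3, 12), (6, 5), (9, 61), (11, 13), (18, 57), (19, 44)]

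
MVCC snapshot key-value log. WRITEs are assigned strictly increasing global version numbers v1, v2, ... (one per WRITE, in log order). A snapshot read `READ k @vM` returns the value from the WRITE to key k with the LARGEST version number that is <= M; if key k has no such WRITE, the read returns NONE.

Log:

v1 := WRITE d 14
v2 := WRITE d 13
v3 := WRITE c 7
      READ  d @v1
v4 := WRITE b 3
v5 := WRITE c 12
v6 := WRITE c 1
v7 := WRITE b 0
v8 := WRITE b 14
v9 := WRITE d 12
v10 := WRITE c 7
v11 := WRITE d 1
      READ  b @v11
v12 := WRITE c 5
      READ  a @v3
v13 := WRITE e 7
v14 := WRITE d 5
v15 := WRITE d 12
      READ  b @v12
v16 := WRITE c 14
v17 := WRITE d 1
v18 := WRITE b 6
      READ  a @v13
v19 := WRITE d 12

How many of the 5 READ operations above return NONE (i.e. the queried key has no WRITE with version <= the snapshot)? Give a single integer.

Answer: 2

Derivation:
v1: WRITE d=14  (d history now [(1, 14)])
v2: WRITE d=13  (d history now [(1, 14), (2, 13)])
v3: WRITE c=7  (c history now [(3, 7)])
READ d @v1: history=[(1, 14), (2, 13)] -> pick v1 -> 14
v4: WRITE b=3  (b history now [(4, 3)])
v5: WRITE c=12  (c history now [(3, 7), (5, 12)])
v6: WRITE c=1  (c history now [(3, 7), (5, 12), (6, 1)])
v7: WRITE b=0  (b history now [(4, 3), (7, 0)])
v8: WRITE b=14  (b history now [(4, 3), (7, 0), (8, 14)])
v9: WRITE d=12  (d history now [(1, 14), (2, 13), (9, 12)])
v10: WRITE c=7  (c history now [(3, 7), (5, 12), (6, 1), (10, 7)])
v11: WRITE d=1  (d history now [(1, 14), (2, 13), (9, 12), (11, 1)])
READ b @v11: history=[(4, 3), (7, 0), (8, 14)] -> pick v8 -> 14
v12: WRITE c=5  (c history now [(3, 7), (5, 12), (6, 1), (10, 7), (12, 5)])
READ a @v3: history=[] -> no version <= 3 -> NONE
v13: WRITE e=7  (e history now [(13, 7)])
v14: WRITE d=5  (d history now [(1, 14), (2, 13), (9, 12), (11, 1), (14, 5)])
v15: WRITE d=12  (d history now [(1, 14), (2, 13), (9, 12), (11, 1), (14, 5), (15, 12)])
READ b @v12: history=[(4, 3), (7, 0), (8, 14)] -> pick v8 -> 14
v16: WRITE c=14  (c history now [(3, 7), (5, 12), (6, 1), (10, 7), (12, 5), (16, 14)])
v17: WRITE d=1  (d history now [(1, 14), (2, 13), (9, 12), (11, 1), (14, 5), (15, 12), (17, 1)])
v18: WRITE b=6  (b history now [(4, 3), (7, 0), (8, 14), (18, 6)])
READ a @v13: history=[] -> no version <= 13 -> NONE
v19: WRITE d=12  (d history now [(1, 14), (2, 13), (9, 12), (11, 1), (14, 5), (15, 12), (17, 1), (19, 12)])
Read results in order: ['14', '14', 'NONE', '14', 'NONE']
NONE count = 2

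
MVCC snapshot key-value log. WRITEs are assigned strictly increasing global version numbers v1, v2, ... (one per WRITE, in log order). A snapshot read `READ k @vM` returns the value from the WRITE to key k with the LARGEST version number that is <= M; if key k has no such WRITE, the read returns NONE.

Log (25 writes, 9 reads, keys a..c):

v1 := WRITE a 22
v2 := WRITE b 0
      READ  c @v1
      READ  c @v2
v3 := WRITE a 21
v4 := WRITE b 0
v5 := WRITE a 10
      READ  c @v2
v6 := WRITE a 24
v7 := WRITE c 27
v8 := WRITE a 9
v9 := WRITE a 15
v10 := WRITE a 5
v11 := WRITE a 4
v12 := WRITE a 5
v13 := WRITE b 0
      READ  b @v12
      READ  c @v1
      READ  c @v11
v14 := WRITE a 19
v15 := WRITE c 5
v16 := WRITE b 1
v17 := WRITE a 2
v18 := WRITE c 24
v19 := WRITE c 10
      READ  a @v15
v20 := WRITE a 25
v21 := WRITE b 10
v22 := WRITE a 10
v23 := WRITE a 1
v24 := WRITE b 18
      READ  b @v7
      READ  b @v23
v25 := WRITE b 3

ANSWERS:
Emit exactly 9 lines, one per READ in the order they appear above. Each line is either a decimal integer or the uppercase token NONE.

Answer: NONE
NONE
NONE
0
NONE
27
19
0
10

Derivation:
v1: WRITE a=22  (a history now [(1, 22)])
v2: WRITE b=0  (b history now [(2, 0)])
READ c @v1: history=[] -> no version <= 1 -> NONE
READ c @v2: history=[] -> no version <= 2 -> NONE
v3: WRITE a=21  (a history now [(1, 22), (3, 21)])
v4: WRITE b=0  (b history now [(2, 0), (4, 0)])
v5: WRITE a=10  (a history now [(1, 22), (3, 21), (5, 10)])
READ c @v2: history=[] -> no version <= 2 -> NONE
v6: WRITE a=24  (a history now [(1, 22), (3, 21), (5, 10), (6, 24)])
v7: WRITE c=27  (c history now [(7, 27)])
v8: WRITE a=9  (a history now [(1, 22), (3, 21), (5, 10), (6, 24), (8, 9)])
v9: WRITE a=15  (a history now [(1, 22), (3, 21), (5, 10), (6, 24), (8, 9), (9, 15)])
v10: WRITE a=5  (a history now [(1, 22), (3, 21), (5, 10), (6, 24), (8, 9), (9, 15), (10, 5)])
v11: WRITE a=4  (a history now [(1, 22), (3, 21), (5, 10), (6, 24), (8, 9), (9, 15), (10, 5), (11, 4)])
v12: WRITE a=5  (a history now [(1, 22), (3, 21), (5, 10), (6, 24), (8, 9), (9, 15), (10, 5), (11, 4), (12, 5)])
v13: WRITE b=0  (b history now [(2, 0), (4, 0), (13, 0)])
READ b @v12: history=[(2, 0), (4, 0), (13, 0)] -> pick v4 -> 0
READ c @v1: history=[(7, 27)] -> no version <= 1 -> NONE
READ c @v11: history=[(7, 27)] -> pick v7 -> 27
v14: WRITE a=19  (a history now [(1, 22), (3, 21), (5, 10), (6, 24), (8, 9), (9, 15), (10, 5), (11, 4), (12, 5), (14, 19)])
v15: WRITE c=5  (c history now [(7, 27), (15, 5)])
v16: WRITE b=1  (b history now [(2, 0), (4, 0), (13, 0), (16, 1)])
v17: WRITE a=2  (a history now [(1, 22), (3, 21), (5, 10), (6, 24), (8, 9), (9, 15), (10, 5), (11, 4), (12, 5), (14, 19), (17, 2)])
v18: WRITE c=24  (c history now [(7, 27), (15, 5), (18, 24)])
v19: WRITE c=10  (c history now [(7, 27), (15, 5), (18, 24), (19, 10)])
READ a @v15: history=[(1, 22), (3, 21), (5, 10), (6, 24), (8, 9), (9, 15), (10, 5), (11, 4), (12, 5), (14, 19), (17, 2)] -> pick v14 -> 19
v20: WRITE a=25  (a history now [(1, 22), (3, 21), (5, 10), (6, 24), (8, 9), (9, 15), (10, 5), (11, 4), (12, 5), (14, 19), (17, 2), (20, 25)])
v21: WRITE b=10  (b history now [(2, 0), (4, 0), (13, 0), (16, 1), (21, 10)])
v22: WRITE a=10  (a history now [(1, 22), (3, 21), (5, 10), (6, 24), (8, 9), (9, 15), (10, 5), (11, 4), (12, 5), (14, 19), (17, 2), (20, 25), (22, 10)])
v23: WRITE a=1  (a history now [(1, 22), (3, 21), (5, 10), (6, 24), (8, 9), (9, 15), (10, 5), (11, 4), (12, 5), (14, 19), (17, 2), (20, 25), (22, 10), (23, 1)])
v24: WRITE b=18  (b history now [(2, 0), (4, 0), (13, 0), (16, 1), (21, 10), (24, 18)])
READ b @v7: history=[(2, 0), (4, 0), (13, 0), (16, 1), (21, 10), (24, 18)] -> pick v4 -> 0
READ b @v23: history=[(2, 0), (4, 0), (13, 0), (16, 1), (21, 10), (24, 18)] -> pick v21 -> 10
v25: WRITE b=3  (b history now [(2, 0), (4, 0), (13, 0), (16, 1), (21, 10), (24, 18), (25, 3)])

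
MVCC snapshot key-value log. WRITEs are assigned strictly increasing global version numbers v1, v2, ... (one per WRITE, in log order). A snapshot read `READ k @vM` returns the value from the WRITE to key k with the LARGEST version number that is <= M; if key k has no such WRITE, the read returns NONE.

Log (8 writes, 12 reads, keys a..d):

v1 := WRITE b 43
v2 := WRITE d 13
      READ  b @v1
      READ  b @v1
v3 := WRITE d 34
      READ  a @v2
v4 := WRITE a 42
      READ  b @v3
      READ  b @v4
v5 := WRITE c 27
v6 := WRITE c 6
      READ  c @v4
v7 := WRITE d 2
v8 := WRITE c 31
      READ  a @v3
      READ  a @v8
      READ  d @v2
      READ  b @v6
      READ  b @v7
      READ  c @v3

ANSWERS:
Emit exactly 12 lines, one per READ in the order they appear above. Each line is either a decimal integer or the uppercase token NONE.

v1: WRITE b=43  (b history now [(1, 43)])
v2: WRITE d=13  (d history now [(2, 13)])
READ b @v1: history=[(1, 43)] -> pick v1 -> 43
READ b @v1: history=[(1, 43)] -> pick v1 -> 43
v3: WRITE d=34  (d history now [(2, 13), (3, 34)])
READ a @v2: history=[] -> no version <= 2 -> NONE
v4: WRITE a=42  (a history now [(4, 42)])
READ b @v3: history=[(1, 43)] -> pick v1 -> 43
READ b @v4: history=[(1, 43)] -> pick v1 -> 43
v5: WRITE c=27  (c history now [(5, 27)])
v6: WRITE c=6  (c history now [(5, 27), (6, 6)])
READ c @v4: history=[(5, 27), (6, 6)] -> no version <= 4 -> NONE
v7: WRITE d=2  (d history now [(2, 13), (3, 34), (7, 2)])
v8: WRITE c=31  (c history now [(5, 27), (6, 6), (8, 31)])
READ a @v3: history=[(4, 42)] -> no version <= 3 -> NONE
READ a @v8: history=[(4, 42)] -> pick v4 -> 42
READ d @v2: history=[(2, 13), (3, 34), (7, 2)] -> pick v2 -> 13
READ b @v6: history=[(1, 43)] -> pick v1 -> 43
READ b @v7: history=[(1, 43)] -> pick v1 -> 43
READ c @v3: history=[(5, 27), (6, 6), (8, 31)] -> no version <= 3 -> NONE

Answer: 43
43
NONE
43
43
NONE
NONE
42
13
43
43
NONE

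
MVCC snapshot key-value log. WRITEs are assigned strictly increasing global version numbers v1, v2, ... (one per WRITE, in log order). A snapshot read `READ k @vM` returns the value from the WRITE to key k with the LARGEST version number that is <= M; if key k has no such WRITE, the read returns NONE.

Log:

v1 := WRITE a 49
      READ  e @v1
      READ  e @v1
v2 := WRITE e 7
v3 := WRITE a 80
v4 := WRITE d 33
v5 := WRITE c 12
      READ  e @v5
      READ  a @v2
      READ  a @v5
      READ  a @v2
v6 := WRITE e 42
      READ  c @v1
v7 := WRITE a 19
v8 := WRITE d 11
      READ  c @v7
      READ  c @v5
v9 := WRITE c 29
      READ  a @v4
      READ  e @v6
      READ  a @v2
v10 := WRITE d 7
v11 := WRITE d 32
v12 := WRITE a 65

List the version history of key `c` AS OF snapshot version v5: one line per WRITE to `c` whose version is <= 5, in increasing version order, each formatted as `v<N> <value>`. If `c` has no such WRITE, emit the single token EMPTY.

Scan writes for key=c with version <= 5:
  v1 WRITE a 49 -> skip
  v2 WRITE e 7 -> skip
  v3 WRITE a 80 -> skip
  v4 WRITE d 33 -> skip
  v5 WRITE c 12 -> keep
  v6 WRITE e 42 -> skip
  v7 WRITE a 19 -> skip
  v8 WRITE d 11 -> skip
  v9 WRITE c 29 -> drop (> snap)
  v10 WRITE d 7 -> skip
  v11 WRITE d 32 -> skip
  v12 WRITE a 65 -> skip
Collected: [(5, 12)]

Answer: v5 12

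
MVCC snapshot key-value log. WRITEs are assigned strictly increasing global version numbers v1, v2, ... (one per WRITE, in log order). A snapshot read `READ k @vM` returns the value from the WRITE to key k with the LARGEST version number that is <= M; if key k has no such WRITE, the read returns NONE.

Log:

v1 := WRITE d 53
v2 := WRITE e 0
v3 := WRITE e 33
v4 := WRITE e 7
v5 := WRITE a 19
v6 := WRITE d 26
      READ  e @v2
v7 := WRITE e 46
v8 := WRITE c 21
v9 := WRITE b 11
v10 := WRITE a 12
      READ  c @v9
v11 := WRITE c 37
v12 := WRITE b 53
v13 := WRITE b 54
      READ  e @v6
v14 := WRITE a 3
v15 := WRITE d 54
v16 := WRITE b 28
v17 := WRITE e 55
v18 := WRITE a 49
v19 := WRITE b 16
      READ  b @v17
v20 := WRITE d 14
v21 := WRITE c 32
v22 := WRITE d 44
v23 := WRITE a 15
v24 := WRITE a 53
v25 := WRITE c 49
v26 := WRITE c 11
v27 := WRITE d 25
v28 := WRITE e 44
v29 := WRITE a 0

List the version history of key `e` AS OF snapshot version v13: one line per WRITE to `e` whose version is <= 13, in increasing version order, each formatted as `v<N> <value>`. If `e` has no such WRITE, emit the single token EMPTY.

Scan writes for key=e with version <= 13:
  v1 WRITE d 53 -> skip
  v2 WRITE e 0 -> keep
  v3 WRITE e 33 -> keep
  v4 WRITE e 7 -> keep
  v5 WRITE a 19 -> skip
  v6 WRITE d 26 -> skip
  v7 WRITE e 46 -> keep
  v8 WRITE c 21 -> skip
  v9 WRITE b 11 -> skip
  v10 WRITE a 12 -> skip
  v11 WRITE c 37 -> skip
  v12 WRITE b 53 -> skip
  v13 WRITE b 54 -> skip
  v14 WRITE a 3 -> skip
  v15 WRITE d 54 -> skip
  v16 WRITE b 28 -> skip
  v17 WRITE e 55 -> drop (> snap)
  v18 WRITE a 49 -> skip
  v19 WRITE b 16 -> skip
  v20 WRITE d 14 -> skip
  v21 WRITE c 32 -> skip
  v22 WRITE d 44 -> skip
  v23 WRITE a 15 -> skip
  v24 WRITE a 53 -> skip
  v25 WRITE c 49 -> skip
  v26 WRITE c 11 -> skip
  v27 WRITE d 25 -> skip
  v28 WRITE e 44 -> drop (> snap)
  v29 WRITE a 0 -> skip
Collected: [(2, 0), (3, 33), (4, 7), (7, 46)]

Answer: v2 0
v3 33
v4 7
v7 46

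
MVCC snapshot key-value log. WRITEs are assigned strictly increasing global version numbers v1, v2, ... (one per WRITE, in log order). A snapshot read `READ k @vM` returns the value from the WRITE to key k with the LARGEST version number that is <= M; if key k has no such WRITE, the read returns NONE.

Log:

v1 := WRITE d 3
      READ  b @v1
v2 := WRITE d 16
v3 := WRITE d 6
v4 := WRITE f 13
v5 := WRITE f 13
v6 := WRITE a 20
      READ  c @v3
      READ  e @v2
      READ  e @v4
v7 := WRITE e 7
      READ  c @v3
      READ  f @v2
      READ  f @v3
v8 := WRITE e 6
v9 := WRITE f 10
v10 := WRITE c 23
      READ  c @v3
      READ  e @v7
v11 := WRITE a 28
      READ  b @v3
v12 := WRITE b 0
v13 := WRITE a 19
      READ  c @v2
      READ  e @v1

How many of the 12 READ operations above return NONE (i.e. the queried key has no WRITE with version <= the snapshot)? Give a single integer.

v1: WRITE d=3  (d history now [(1, 3)])
READ b @v1: history=[] -> no version <= 1 -> NONE
v2: WRITE d=16  (d history now [(1, 3), (2, 16)])
v3: WRITE d=6  (d history now [(1, 3), (2, 16), (3, 6)])
v4: WRITE f=13  (f history now [(4, 13)])
v5: WRITE f=13  (f history now [(4, 13), (5, 13)])
v6: WRITE a=20  (a history now [(6, 20)])
READ c @v3: history=[] -> no version <= 3 -> NONE
READ e @v2: history=[] -> no version <= 2 -> NONE
READ e @v4: history=[] -> no version <= 4 -> NONE
v7: WRITE e=7  (e history now [(7, 7)])
READ c @v3: history=[] -> no version <= 3 -> NONE
READ f @v2: history=[(4, 13), (5, 13)] -> no version <= 2 -> NONE
READ f @v3: history=[(4, 13), (5, 13)] -> no version <= 3 -> NONE
v8: WRITE e=6  (e history now [(7, 7), (8, 6)])
v9: WRITE f=10  (f history now [(4, 13), (5, 13), (9, 10)])
v10: WRITE c=23  (c history now [(10, 23)])
READ c @v3: history=[(10, 23)] -> no version <= 3 -> NONE
READ e @v7: history=[(7, 7), (8, 6)] -> pick v7 -> 7
v11: WRITE a=28  (a history now [(6, 20), (11, 28)])
READ b @v3: history=[] -> no version <= 3 -> NONE
v12: WRITE b=0  (b history now [(12, 0)])
v13: WRITE a=19  (a history now [(6, 20), (11, 28), (13, 19)])
READ c @v2: history=[(10, 23)] -> no version <= 2 -> NONE
READ e @v1: history=[(7, 7), (8, 6)] -> no version <= 1 -> NONE
Read results in order: ['NONE', 'NONE', 'NONE', 'NONE', 'NONE', 'NONE', 'NONE', 'NONE', '7', 'NONE', 'NONE', 'NONE']
NONE count = 11

Answer: 11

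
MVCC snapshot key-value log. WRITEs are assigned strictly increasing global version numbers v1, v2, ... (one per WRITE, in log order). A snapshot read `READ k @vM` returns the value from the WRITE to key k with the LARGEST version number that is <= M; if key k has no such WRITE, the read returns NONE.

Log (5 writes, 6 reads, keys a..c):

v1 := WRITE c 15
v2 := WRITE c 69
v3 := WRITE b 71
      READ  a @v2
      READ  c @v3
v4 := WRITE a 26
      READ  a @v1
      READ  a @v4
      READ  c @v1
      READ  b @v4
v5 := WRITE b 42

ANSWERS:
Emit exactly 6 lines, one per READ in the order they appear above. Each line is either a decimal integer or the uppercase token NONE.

v1: WRITE c=15  (c history now [(1, 15)])
v2: WRITE c=69  (c history now [(1, 15), (2, 69)])
v3: WRITE b=71  (b history now [(3, 71)])
READ a @v2: history=[] -> no version <= 2 -> NONE
READ c @v3: history=[(1, 15), (2, 69)] -> pick v2 -> 69
v4: WRITE a=26  (a history now [(4, 26)])
READ a @v1: history=[(4, 26)] -> no version <= 1 -> NONE
READ a @v4: history=[(4, 26)] -> pick v4 -> 26
READ c @v1: history=[(1, 15), (2, 69)] -> pick v1 -> 15
READ b @v4: history=[(3, 71)] -> pick v3 -> 71
v5: WRITE b=42  (b history now [(3, 71), (5, 42)])

Answer: NONE
69
NONE
26
15
71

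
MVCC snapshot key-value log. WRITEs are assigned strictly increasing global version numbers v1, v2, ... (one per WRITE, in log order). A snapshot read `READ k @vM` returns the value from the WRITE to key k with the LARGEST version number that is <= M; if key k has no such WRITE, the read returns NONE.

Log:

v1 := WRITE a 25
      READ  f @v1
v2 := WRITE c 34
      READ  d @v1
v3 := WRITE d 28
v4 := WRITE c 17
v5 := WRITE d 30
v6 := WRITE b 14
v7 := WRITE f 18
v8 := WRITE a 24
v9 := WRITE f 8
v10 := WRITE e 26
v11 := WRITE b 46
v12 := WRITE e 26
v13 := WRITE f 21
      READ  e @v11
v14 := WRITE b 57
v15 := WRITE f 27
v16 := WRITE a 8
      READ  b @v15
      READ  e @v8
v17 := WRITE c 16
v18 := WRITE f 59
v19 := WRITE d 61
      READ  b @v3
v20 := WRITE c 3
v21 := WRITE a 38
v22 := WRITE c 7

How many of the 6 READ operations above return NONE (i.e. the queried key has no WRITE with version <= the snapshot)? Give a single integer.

v1: WRITE a=25  (a history now [(1, 25)])
READ f @v1: history=[] -> no version <= 1 -> NONE
v2: WRITE c=34  (c history now [(2, 34)])
READ d @v1: history=[] -> no version <= 1 -> NONE
v3: WRITE d=28  (d history now [(3, 28)])
v4: WRITE c=17  (c history now [(2, 34), (4, 17)])
v5: WRITE d=30  (d history now [(3, 28), (5, 30)])
v6: WRITE b=14  (b history now [(6, 14)])
v7: WRITE f=18  (f history now [(7, 18)])
v8: WRITE a=24  (a history now [(1, 25), (8, 24)])
v9: WRITE f=8  (f history now [(7, 18), (9, 8)])
v10: WRITE e=26  (e history now [(10, 26)])
v11: WRITE b=46  (b history now [(6, 14), (11, 46)])
v12: WRITE e=26  (e history now [(10, 26), (12, 26)])
v13: WRITE f=21  (f history now [(7, 18), (9, 8), (13, 21)])
READ e @v11: history=[(10, 26), (12, 26)] -> pick v10 -> 26
v14: WRITE b=57  (b history now [(6, 14), (11, 46), (14, 57)])
v15: WRITE f=27  (f history now [(7, 18), (9, 8), (13, 21), (15, 27)])
v16: WRITE a=8  (a history now [(1, 25), (8, 24), (16, 8)])
READ b @v15: history=[(6, 14), (11, 46), (14, 57)] -> pick v14 -> 57
READ e @v8: history=[(10, 26), (12, 26)] -> no version <= 8 -> NONE
v17: WRITE c=16  (c history now [(2, 34), (4, 17), (17, 16)])
v18: WRITE f=59  (f history now [(7, 18), (9, 8), (13, 21), (15, 27), (18, 59)])
v19: WRITE d=61  (d history now [(3, 28), (5, 30), (19, 61)])
READ b @v3: history=[(6, 14), (11, 46), (14, 57)] -> no version <= 3 -> NONE
v20: WRITE c=3  (c history now [(2, 34), (4, 17), (17, 16), (20, 3)])
v21: WRITE a=38  (a history now [(1, 25), (8, 24), (16, 8), (21, 38)])
v22: WRITE c=7  (c history now [(2, 34), (4, 17), (17, 16), (20, 3), (22, 7)])
Read results in order: ['NONE', 'NONE', '26', '57', 'NONE', 'NONE']
NONE count = 4

Answer: 4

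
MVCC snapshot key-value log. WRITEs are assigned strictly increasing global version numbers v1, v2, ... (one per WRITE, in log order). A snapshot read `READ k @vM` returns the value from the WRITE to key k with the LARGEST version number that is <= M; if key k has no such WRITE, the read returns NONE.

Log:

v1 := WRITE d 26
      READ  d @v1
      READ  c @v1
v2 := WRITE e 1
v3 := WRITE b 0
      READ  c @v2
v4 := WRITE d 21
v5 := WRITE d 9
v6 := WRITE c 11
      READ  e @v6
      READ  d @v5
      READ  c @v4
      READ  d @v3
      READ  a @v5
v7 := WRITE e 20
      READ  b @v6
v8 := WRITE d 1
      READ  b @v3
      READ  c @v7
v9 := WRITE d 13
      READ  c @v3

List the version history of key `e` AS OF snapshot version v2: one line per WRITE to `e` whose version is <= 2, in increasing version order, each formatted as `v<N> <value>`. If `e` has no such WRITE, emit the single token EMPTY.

Scan writes for key=e with version <= 2:
  v1 WRITE d 26 -> skip
  v2 WRITE e 1 -> keep
  v3 WRITE b 0 -> skip
  v4 WRITE d 21 -> skip
  v5 WRITE d 9 -> skip
  v6 WRITE c 11 -> skip
  v7 WRITE e 20 -> drop (> snap)
  v8 WRITE d 1 -> skip
  v9 WRITE d 13 -> skip
Collected: [(2, 1)]

Answer: v2 1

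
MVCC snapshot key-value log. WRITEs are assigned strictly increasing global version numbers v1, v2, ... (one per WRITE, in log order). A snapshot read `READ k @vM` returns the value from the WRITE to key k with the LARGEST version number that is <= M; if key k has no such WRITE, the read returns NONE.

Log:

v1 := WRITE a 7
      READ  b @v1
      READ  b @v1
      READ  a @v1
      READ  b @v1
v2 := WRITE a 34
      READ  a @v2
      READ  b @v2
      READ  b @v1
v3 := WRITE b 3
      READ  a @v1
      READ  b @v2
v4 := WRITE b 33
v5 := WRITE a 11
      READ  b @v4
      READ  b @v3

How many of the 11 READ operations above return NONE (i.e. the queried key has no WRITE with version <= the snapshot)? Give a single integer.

v1: WRITE a=7  (a history now [(1, 7)])
READ b @v1: history=[] -> no version <= 1 -> NONE
READ b @v1: history=[] -> no version <= 1 -> NONE
READ a @v1: history=[(1, 7)] -> pick v1 -> 7
READ b @v1: history=[] -> no version <= 1 -> NONE
v2: WRITE a=34  (a history now [(1, 7), (2, 34)])
READ a @v2: history=[(1, 7), (2, 34)] -> pick v2 -> 34
READ b @v2: history=[] -> no version <= 2 -> NONE
READ b @v1: history=[] -> no version <= 1 -> NONE
v3: WRITE b=3  (b history now [(3, 3)])
READ a @v1: history=[(1, 7), (2, 34)] -> pick v1 -> 7
READ b @v2: history=[(3, 3)] -> no version <= 2 -> NONE
v4: WRITE b=33  (b history now [(3, 3), (4, 33)])
v5: WRITE a=11  (a history now [(1, 7), (2, 34), (5, 11)])
READ b @v4: history=[(3, 3), (4, 33)] -> pick v4 -> 33
READ b @v3: history=[(3, 3), (4, 33)] -> pick v3 -> 3
Read results in order: ['NONE', 'NONE', '7', 'NONE', '34', 'NONE', 'NONE', '7', 'NONE', '33', '3']
NONE count = 6

Answer: 6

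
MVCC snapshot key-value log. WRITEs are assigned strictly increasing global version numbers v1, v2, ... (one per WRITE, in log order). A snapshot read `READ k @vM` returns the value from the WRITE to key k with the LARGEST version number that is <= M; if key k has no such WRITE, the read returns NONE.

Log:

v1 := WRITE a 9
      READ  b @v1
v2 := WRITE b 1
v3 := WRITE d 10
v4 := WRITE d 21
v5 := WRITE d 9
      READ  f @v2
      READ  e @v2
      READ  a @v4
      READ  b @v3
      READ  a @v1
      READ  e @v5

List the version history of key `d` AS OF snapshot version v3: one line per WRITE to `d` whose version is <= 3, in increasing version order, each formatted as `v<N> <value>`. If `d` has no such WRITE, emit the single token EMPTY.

Scan writes for key=d with version <= 3:
  v1 WRITE a 9 -> skip
  v2 WRITE b 1 -> skip
  v3 WRITE d 10 -> keep
  v4 WRITE d 21 -> drop (> snap)
  v5 WRITE d 9 -> drop (> snap)
Collected: [(3, 10)]

Answer: v3 10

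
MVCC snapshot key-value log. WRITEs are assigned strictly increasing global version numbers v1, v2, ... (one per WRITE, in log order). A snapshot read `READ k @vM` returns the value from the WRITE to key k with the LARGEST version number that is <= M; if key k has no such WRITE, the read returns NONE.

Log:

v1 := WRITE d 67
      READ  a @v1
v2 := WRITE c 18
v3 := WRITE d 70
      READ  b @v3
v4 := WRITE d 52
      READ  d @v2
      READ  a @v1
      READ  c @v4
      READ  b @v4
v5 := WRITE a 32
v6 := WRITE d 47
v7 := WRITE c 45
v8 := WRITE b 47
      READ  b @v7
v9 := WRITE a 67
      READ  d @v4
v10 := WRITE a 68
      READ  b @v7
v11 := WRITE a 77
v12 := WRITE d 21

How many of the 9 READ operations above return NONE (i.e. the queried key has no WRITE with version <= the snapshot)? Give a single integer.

Answer: 6

Derivation:
v1: WRITE d=67  (d history now [(1, 67)])
READ a @v1: history=[] -> no version <= 1 -> NONE
v2: WRITE c=18  (c history now [(2, 18)])
v3: WRITE d=70  (d history now [(1, 67), (3, 70)])
READ b @v3: history=[] -> no version <= 3 -> NONE
v4: WRITE d=52  (d history now [(1, 67), (3, 70), (4, 52)])
READ d @v2: history=[(1, 67), (3, 70), (4, 52)] -> pick v1 -> 67
READ a @v1: history=[] -> no version <= 1 -> NONE
READ c @v4: history=[(2, 18)] -> pick v2 -> 18
READ b @v4: history=[] -> no version <= 4 -> NONE
v5: WRITE a=32  (a history now [(5, 32)])
v6: WRITE d=47  (d history now [(1, 67), (3, 70), (4, 52), (6, 47)])
v7: WRITE c=45  (c history now [(2, 18), (7, 45)])
v8: WRITE b=47  (b history now [(8, 47)])
READ b @v7: history=[(8, 47)] -> no version <= 7 -> NONE
v9: WRITE a=67  (a history now [(5, 32), (9, 67)])
READ d @v4: history=[(1, 67), (3, 70), (4, 52), (6, 47)] -> pick v4 -> 52
v10: WRITE a=68  (a history now [(5, 32), (9, 67), (10, 68)])
READ b @v7: history=[(8, 47)] -> no version <= 7 -> NONE
v11: WRITE a=77  (a history now [(5, 32), (9, 67), (10, 68), (11, 77)])
v12: WRITE d=21  (d history now [(1, 67), (3, 70), (4, 52), (6, 47), (12, 21)])
Read results in order: ['NONE', 'NONE', '67', 'NONE', '18', 'NONE', 'NONE', '52', 'NONE']
NONE count = 6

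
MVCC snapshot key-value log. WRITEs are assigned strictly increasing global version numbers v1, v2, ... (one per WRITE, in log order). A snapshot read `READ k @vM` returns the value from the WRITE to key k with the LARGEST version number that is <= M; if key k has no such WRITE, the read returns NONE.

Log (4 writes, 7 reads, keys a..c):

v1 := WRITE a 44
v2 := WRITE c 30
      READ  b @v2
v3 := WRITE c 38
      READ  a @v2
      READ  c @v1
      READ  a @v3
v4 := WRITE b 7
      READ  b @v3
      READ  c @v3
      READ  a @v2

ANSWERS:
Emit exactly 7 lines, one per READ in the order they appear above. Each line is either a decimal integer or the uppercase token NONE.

v1: WRITE a=44  (a history now [(1, 44)])
v2: WRITE c=30  (c history now [(2, 30)])
READ b @v2: history=[] -> no version <= 2 -> NONE
v3: WRITE c=38  (c history now [(2, 30), (3, 38)])
READ a @v2: history=[(1, 44)] -> pick v1 -> 44
READ c @v1: history=[(2, 30), (3, 38)] -> no version <= 1 -> NONE
READ a @v3: history=[(1, 44)] -> pick v1 -> 44
v4: WRITE b=7  (b history now [(4, 7)])
READ b @v3: history=[(4, 7)] -> no version <= 3 -> NONE
READ c @v3: history=[(2, 30), (3, 38)] -> pick v3 -> 38
READ a @v2: history=[(1, 44)] -> pick v1 -> 44

Answer: NONE
44
NONE
44
NONE
38
44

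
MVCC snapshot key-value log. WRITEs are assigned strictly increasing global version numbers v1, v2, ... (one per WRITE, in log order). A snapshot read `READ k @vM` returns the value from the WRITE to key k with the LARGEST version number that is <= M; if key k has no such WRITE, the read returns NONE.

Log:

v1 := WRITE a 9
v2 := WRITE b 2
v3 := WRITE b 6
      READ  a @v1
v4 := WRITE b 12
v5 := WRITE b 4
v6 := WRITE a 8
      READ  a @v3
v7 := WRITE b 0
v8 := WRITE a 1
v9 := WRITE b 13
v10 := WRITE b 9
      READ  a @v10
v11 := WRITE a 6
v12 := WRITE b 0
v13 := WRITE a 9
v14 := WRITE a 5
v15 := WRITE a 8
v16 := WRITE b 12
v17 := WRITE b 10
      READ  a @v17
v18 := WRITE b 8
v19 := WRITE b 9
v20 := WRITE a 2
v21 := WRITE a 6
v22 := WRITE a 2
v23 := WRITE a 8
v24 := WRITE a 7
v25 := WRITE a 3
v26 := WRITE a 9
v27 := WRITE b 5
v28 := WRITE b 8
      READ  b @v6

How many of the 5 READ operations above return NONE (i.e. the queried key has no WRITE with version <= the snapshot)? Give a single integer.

v1: WRITE a=9  (a history now [(1, 9)])
v2: WRITE b=2  (b history now [(2, 2)])
v3: WRITE b=6  (b history now [(2, 2), (3, 6)])
READ a @v1: history=[(1, 9)] -> pick v1 -> 9
v4: WRITE b=12  (b history now [(2, 2), (3, 6), (4, 12)])
v5: WRITE b=4  (b history now [(2, 2), (3, 6), (4, 12), (5, 4)])
v6: WRITE a=8  (a history now [(1, 9), (6, 8)])
READ a @v3: history=[(1, 9), (6, 8)] -> pick v1 -> 9
v7: WRITE b=0  (b history now [(2, 2), (3, 6), (4, 12), (5, 4), (7, 0)])
v8: WRITE a=1  (a history now [(1, 9), (6, 8), (8, 1)])
v9: WRITE b=13  (b history now [(2, 2), (3, 6), (4, 12), (5, 4), (7, 0), (9, 13)])
v10: WRITE b=9  (b history now [(2, 2), (3, 6), (4, 12), (5, 4), (7, 0), (9, 13), (10, 9)])
READ a @v10: history=[(1, 9), (6, 8), (8, 1)] -> pick v8 -> 1
v11: WRITE a=6  (a history now [(1, 9), (6, 8), (8, 1), (11, 6)])
v12: WRITE b=0  (b history now [(2, 2), (3, 6), (4, 12), (5, 4), (7, 0), (9, 13), (10, 9), (12, 0)])
v13: WRITE a=9  (a history now [(1, 9), (6, 8), (8, 1), (11, 6), (13, 9)])
v14: WRITE a=5  (a history now [(1, 9), (6, 8), (8, 1), (11, 6), (13, 9), (14, 5)])
v15: WRITE a=8  (a history now [(1, 9), (6, 8), (8, 1), (11, 6), (13, 9), (14, 5), (15, 8)])
v16: WRITE b=12  (b history now [(2, 2), (3, 6), (4, 12), (5, 4), (7, 0), (9, 13), (10, 9), (12, 0), (16, 12)])
v17: WRITE b=10  (b history now [(2, 2), (3, 6), (4, 12), (5, 4), (7, 0), (9, 13), (10, 9), (12, 0), (16, 12), (17, 10)])
READ a @v17: history=[(1, 9), (6, 8), (8, 1), (11, 6), (13, 9), (14, 5), (15, 8)] -> pick v15 -> 8
v18: WRITE b=8  (b history now [(2, 2), (3, 6), (4, 12), (5, 4), (7, 0), (9, 13), (10, 9), (12, 0), (16, 12), (17, 10), (18, 8)])
v19: WRITE b=9  (b history now [(2, 2), (3, 6), (4, 12), (5, 4), (7, 0), (9, 13), (10, 9), (12, 0), (16, 12), (17, 10), (18, 8), (19, 9)])
v20: WRITE a=2  (a history now [(1, 9), (6, 8), (8, 1), (11, 6), (13, 9), (14, 5), (15, 8), (20, 2)])
v21: WRITE a=6  (a history now [(1, 9), (6, 8), (8, 1), (11, 6), (13, 9), (14, 5), (15, 8), (20, 2), (21, 6)])
v22: WRITE a=2  (a history now [(1, 9), (6, 8), (8, 1), (11, 6), (13, 9), (14, 5), (15, 8), (20, 2), (21, 6), (22, 2)])
v23: WRITE a=8  (a history now [(1, 9), (6, 8), (8, 1), (11, 6), (13, 9), (14, 5), (15, 8), (20, 2), (21, 6), (22, 2), (23, 8)])
v24: WRITE a=7  (a history now [(1, 9), (6, 8), (8, 1), (11, 6), (13, 9), (14, 5), (15, 8), (20, 2), (21, 6), (22, 2), (23, 8), (24, 7)])
v25: WRITE a=3  (a history now [(1, 9), (6, 8), (8, 1), (11, 6), (13, 9), (14, 5), (15, 8), (20, 2), (21, 6), (22, 2), (23, 8), (24, 7), (25, 3)])
v26: WRITE a=9  (a history now [(1, 9), (6, 8), (8, 1), (11, 6), (13, 9), (14, 5), (15, 8), (20, 2), (21, 6), (22, 2), (23, 8), (24, 7), (25, 3), (26, 9)])
v27: WRITE b=5  (b history now [(2, 2), (3, 6), (4, 12), (5, 4), (7, 0), (9, 13), (10, 9), (12, 0), (16, 12), (17, 10), (18, 8), (19, 9), (27, 5)])
v28: WRITE b=8  (b history now [(2, 2), (3, 6), (4, 12), (5, 4), (7, 0), (9, 13), (10, 9), (12, 0), (16, 12), (17, 10), (18, 8), (19, 9), (27, 5), (28, 8)])
READ b @v6: history=[(2, 2), (3, 6), (4, 12), (5, 4), (7, 0), (9, 13), (10, 9), (12, 0), (16, 12), (17, 10), (18, 8), (19, 9), (27, 5), (28, 8)] -> pick v5 -> 4
Read results in order: ['9', '9', '1', '8', '4']
NONE count = 0

Answer: 0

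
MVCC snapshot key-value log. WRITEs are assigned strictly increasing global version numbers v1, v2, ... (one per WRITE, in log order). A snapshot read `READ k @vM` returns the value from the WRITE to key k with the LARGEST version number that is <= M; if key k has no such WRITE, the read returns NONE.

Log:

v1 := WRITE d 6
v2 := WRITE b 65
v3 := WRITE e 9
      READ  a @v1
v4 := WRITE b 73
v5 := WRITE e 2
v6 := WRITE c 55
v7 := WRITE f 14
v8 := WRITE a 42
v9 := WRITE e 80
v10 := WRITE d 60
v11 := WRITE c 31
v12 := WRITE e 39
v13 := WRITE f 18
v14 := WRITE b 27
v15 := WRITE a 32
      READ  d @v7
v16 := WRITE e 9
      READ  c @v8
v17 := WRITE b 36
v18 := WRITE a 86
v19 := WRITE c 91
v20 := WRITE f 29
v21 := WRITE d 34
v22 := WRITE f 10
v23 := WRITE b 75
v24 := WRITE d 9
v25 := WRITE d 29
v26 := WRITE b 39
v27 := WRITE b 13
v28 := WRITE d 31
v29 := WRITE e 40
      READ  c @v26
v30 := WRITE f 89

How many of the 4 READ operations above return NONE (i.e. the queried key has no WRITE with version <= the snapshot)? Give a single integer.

Answer: 1

Derivation:
v1: WRITE d=6  (d history now [(1, 6)])
v2: WRITE b=65  (b history now [(2, 65)])
v3: WRITE e=9  (e history now [(3, 9)])
READ a @v1: history=[] -> no version <= 1 -> NONE
v4: WRITE b=73  (b history now [(2, 65), (4, 73)])
v5: WRITE e=2  (e history now [(3, 9), (5, 2)])
v6: WRITE c=55  (c history now [(6, 55)])
v7: WRITE f=14  (f history now [(7, 14)])
v8: WRITE a=42  (a history now [(8, 42)])
v9: WRITE e=80  (e history now [(3, 9), (5, 2), (9, 80)])
v10: WRITE d=60  (d history now [(1, 6), (10, 60)])
v11: WRITE c=31  (c history now [(6, 55), (11, 31)])
v12: WRITE e=39  (e history now [(3, 9), (5, 2), (9, 80), (12, 39)])
v13: WRITE f=18  (f history now [(7, 14), (13, 18)])
v14: WRITE b=27  (b history now [(2, 65), (4, 73), (14, 27)])
v15: WRITE a=32  (a history now [(8, 42), (15, 32)])
READ d @v7: history=[(1, 6), (10, 60)] -> pick v1 -> 6
v16: WRITE e=9  (e history now [(3, 9), (5, 2), (9, 80), (12, 39), (16, 9)])
READ c @v8: history=[(6, 55), (11, 31)] -> pick v6 -> 55
v17: WRITE b=36  (b history now [(2, 65), (4, 73), (14, 27), (17, 36)])
v18: WRITE a=86  (a history now [(8, 42), (15, 32), (18, 86)])
v19: WRITE c=91  (c history now [(6, 55), (11, 31), (19, 91)])
v20: WRITE f=29  (f history now [(7, 14), (13, 18), (20, 29)])
v21: WRITE d=34  (d history now [(1, 6), (10, 60), (21, 34)])
v22: WRITE f=10  (f history now [(7, 14), (13, 18), (20, 29), (22, 10)])
v23: WRITE b=75  (b history now [(2, 65), (4, 73), (14, 27), (17, 36), (23, 75)])
v24: WRITE d=9  (d history now [(1, 6), (10, 60), (21, 34), (24, 9)])
v25: WRITE d=29  (d history now [(1, 6), (10, 60), (21, 34), (24, 9), (25, 29)])
v26: WRITE b=39  (b history now [(2, 65), (4, 73), (14, 27), (17, 36), (23, 75), (26, 39)])
v27: WRITE b=13  (b history now [(2, 65), (4, 73), (14, 27), (17, 36), (23, 75), (26, 39), (27, 13)])
v28: WRITE d=31  (d history now [(1, 6), (10, 60), (21, 34), (24, 9), (25, 29), (28, 31)])
v29: WRITE e=40  (e history now [(3, 9), (5, 2), (9, 80), (12, 39), (16, 9), (29, 40)])
READ c @v26: history=[(6, 55), (11, 31), (19, 91)] -> pick v19 -> 91
v30: WRITE f=89  (f history now [(7, 14), (13, 18), (20, 29), (22, 10), (30, 89)])
Read results in order: ['NONE', '6', '55', '91']
NONE count = 1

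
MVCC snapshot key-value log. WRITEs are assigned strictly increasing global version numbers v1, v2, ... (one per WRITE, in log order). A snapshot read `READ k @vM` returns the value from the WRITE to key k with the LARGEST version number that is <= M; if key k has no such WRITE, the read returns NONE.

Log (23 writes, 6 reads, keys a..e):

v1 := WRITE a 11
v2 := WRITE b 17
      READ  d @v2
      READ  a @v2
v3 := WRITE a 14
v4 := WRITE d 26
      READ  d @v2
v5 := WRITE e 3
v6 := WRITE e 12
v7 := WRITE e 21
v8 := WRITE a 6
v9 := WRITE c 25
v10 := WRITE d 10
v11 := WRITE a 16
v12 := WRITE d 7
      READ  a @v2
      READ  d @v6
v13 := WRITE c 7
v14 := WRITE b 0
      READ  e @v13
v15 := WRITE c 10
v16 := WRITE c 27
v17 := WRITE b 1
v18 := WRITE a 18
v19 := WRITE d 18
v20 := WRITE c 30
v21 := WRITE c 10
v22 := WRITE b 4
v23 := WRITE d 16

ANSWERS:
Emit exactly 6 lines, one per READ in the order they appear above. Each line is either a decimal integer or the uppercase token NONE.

Answer: NONE
11
NONE
11
26
21

Derivation:
v1: WRITE a=11  (a history now [(1, 11)])
v2: WRITE b=17  (b history now [(2, 17)])
READ d @v2: history=[] -> no version <= 2 -> NONE
READ a @v2: history=[(1, 11)] -> pick v1 -> 11
v3: WRITE a=14  (a history now [(1, 11), (3, 14)])
v4: WRITE d=26  (d history now [(4, 26)])
READ d @v2: history=[(4, 26)] -> no version <= 2 -> NONE
v5: WRITE e=3  (e history now [(5, 3)])
v6: WRITE e=12  (e history now [(5, 3), (6, 12)])
v7: WRITE e=21  (e history now [(5, 3), (6, 12), (7, 21)])
v8: WRITE a=6  (a history now [(1, 11), (3, 14), (8, 6)])
v9: WRITE c=25  (c history now [(9, 25)])
v10: WRITE d=10  (d history now [(4, 26), (10, 10)])
v11: WRITE a=16  (a history now [(1, 11), (3, 14), (8, 6), (11, 16)])
v12: WRITE d=7  (d history now [(4, 26), (10, 10), (12, 7)])
READ a @v2: history=[(1, 11), (3, 14), (8, 6), (11, 16)] -> pick v1 -> 11
READ d @v6: history=[(4, 26), (10, 10), (12, 7)] -> pick v4 -> 26
v13: WRITE c=7  (c history now [(9, 25), (13, 7)])
v14: WRITE b=0  (b history now [(2, 17), (14, 0)])
READ e @v13: history=[(5, 3), (6, 12), (7, 21)] -> pick v7 -> 21
v15: WRITE c=10  (c history now [(9, 25), (13, 7), (15, 10)])
v16: WRITE c=27  (c history now [(9, 25), (13, 7), (15, 10), (16, 27)])
v17: WRITE b=1  (b history now [(2, 17), (14, 0), (17, 1)])
v18: WRITE a=18  (a history now [(1, 11), (3, 14), (8, 6), (11, 16), (18, 18)])
v19: WRITE d=18  (d history now [(4, 26), (10, 10), (12, 7), (19, 18)])
v20: WRITE c=30  (c history now [(9, 25), (13, 7), (15, 10), (16, 27), (20, 30)])
v21: WRITE c=10  (c history now [(9, 25), (13, 7), (15, 10), (16, 27), (20, 30), (21, 10)])
v22: WRITE b=4  (b history now [(2, 17), (14, 0), (17, 1), (22, 4)])
v23: WRITE d=16  (d history now [(4, 26), (10, 10), (12, 7), (19, 18), (23, 16)])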